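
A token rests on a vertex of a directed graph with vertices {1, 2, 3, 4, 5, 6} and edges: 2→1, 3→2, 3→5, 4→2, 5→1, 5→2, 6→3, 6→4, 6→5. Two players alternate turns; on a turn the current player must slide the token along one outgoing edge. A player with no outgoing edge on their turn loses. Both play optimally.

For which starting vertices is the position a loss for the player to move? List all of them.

1, 3, 4

Positions with no move are L. A position that does have a move is losing for the player to move precisely when every available move leads to a winning position for the opponent. Fill in the labels:
Every edge goes from a vertex to one that appears earlier in the order 1, 2, 5, 4, 3, 6, so processing vertices in that order labels each vertex after all of its successors.
1: no outgoing edge → L
2: can move to 1, which is L ⇒ W
5: can move to 1, which is L ⇒ W
4: the only move is to 2(W), a W ⇒ L
3: moves to 5(W), 2(W); every one is W ⇒ L
6: can move to 3, which is L ⇒ W
The losing starting vertices are exactly the entries labelled L in this table (3 of them).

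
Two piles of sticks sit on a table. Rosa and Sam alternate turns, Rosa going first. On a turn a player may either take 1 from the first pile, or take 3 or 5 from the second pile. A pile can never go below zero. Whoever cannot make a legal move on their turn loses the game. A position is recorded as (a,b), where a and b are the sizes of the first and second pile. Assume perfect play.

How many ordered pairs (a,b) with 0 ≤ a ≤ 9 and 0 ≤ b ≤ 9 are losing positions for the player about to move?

Work bottom-up. With no move the player to move loses. Otherwise the position is W if at least one move leads to an L position for the opponent, and L if every move leads to a W.
Every move lowers a or b (never raises either), so fill the grid row by row in increasing a, and left to right within a row: each cell's successors are then already labelled.
      b=0  b=1  b=2  b=3  b=4  b=5  b=6  b=7  b=8  b=9
a=0:    L    L    L    W    W    W    W    W    L    L
a=1:    W    W    W    L    L    L    W    W    W    W
a=2:    L    L    L    W    W    W    W    W    L    L
a=3:    W    W    W    L    L    L    W    W    W    W
a=4:    L    L    L    W    W    W    W    W    L    L
a=5:    W    W    W    L    L    L    W    W    W    W
a=6:    L    L    L    W    W    W    W    W    L    L
a=7:    W    W    W    L    L    L    W    W    W    W
a=8:    L    L    L    W    W    W    W    W    L    L
a=9:    W    W    W    L    L    L    W    W    W    W
Cells with no legal move (terminal, hence L): (0,0), (0,1), (0,2).
The remaining L cells, each justified by listing all of its moves:
(0,8): moves to (0,5)(W), (0,3)(W); every one is W ⇒ L
(0,9): moves to (0,6)(W), (0,4)(W); every one is W ⇒ L
(1,3): moves to (0,3)(W), (1,0)(W); every one is W ⇒ L
(1,4): moves to (0,4)(W), (1,1)(W); every one is W ⇒ L
(1,5): moves to (0,5)(W), (1,2)(W), (1,0)(W); every one is W ⇒ L
(2,0): the only move is to (1,0)(W), a W ⇒ L
(2,1): the only move is to (1,1)(W), a W ⇒ L
(2,2): the only move is to (1,2)(W), a W ⇒ L
(2,8): moves to (1,8)(W), (2,5)(W), (2,3)(W); every one is W ⇒ L
(2,9): moves to (1,9)(W), (2,6)(W), (2,4)(W); every one is W ⇒ L
(3,3): moves to (2,3)(W), (3,0)(W); every one is W ⇒ L
(3,4): moves to (2,4)(W), (3,1)(W); every one is W ⇒ L
(3,5): moves to (2,5)(W), (3,2)(W), (3,0)(W); every one is W ⇒ L
(4,0): the only move is to (3,0)(W), a W ⇒ L
(4,1): the only move is to (3,1)(W), a W ⇒ L
(4,2): the only move is to (3,2)(W), a W ⇒ L
(4,8): moves to (3,8)(W), (4,5)(W), (4,3)(W); every one is W ⇒ L
(4,9): moves to (3,9)(W), (4,6)(W), (4,4)(W); every one is W ⇒ L
(5,3): moves to (4,3)(W), (5,0)(W); every one is W ⇒ L
(5,4): moves to (4,4)(W), (5,1)(W); every one is W ⇒ L
(5,5): moves to (4,5)(W), (5,2)(W), (5,0)(W); every one is W ⇒ L
(6,0): the only move is to (5,0)(W), a W ⇒ L
(6,1): the only move is to (5,1)(W), a W ⇒ L
(6,2): the only move is to (5,2)(W), a W ⇒ L
(6,8): moves to (5,8)(W), (6,5)(W), (6,3)(W); every one is W ⇒ L
(6,9): moves to (5,9)(W), (6,6)(W), (6,4)(W); every one is W ⇒ L
(7,3): moves to (6,3)(W), (7,0)(W); every one is W ⇒ L
(7,4): moves to (6,4)(W), (7,1)(W); every one is W ⇒ L
(7,5): moves to (6,5)(W), (7,2)(W), (7,0)(W); every one is W ⇒ L
(8,0): the only move is to (7,0)(W), a W ⇒ L
(8,1): the only move is to (7,1)(W), a W ⇒ L
(8,2): the only move is to (7,2)(W), a W ⇒ L
(8,8): moves to (7,8)(W), (8,5)(W), (8,3)(W); every one is W ⇒ L
(8,9): moves to (7,9)(W), (8,6)(W), (8,4)(W); every one is W ⇒ L
(9,3): moves to (8,3)(W), (9,0)(W); every one is W ⇒ L
(9,4): moves to (8,4)(W), (9,1)(W); every one is W ⇒ L
(9,5): moves to (8,5)(W), (9,2)(W), (9,0)(W); every one is W ⇒ L
Every other cell has at least one move into one of the L cells above, so it is W.
L cells per row: a=0: 5, a=1: 3, a=2: 5, a=3: 3, a=4: 5, a=5: 3, a=6: 5, a=7: 3, a=8: 5, a=9: 3; total 40.

40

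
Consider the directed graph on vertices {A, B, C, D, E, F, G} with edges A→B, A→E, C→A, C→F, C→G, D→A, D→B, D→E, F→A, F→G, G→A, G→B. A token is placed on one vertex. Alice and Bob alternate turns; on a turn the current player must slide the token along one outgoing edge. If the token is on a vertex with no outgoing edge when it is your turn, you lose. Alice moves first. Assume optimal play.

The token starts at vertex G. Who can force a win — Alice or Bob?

Positions with no move are L. A position that does have a move is losing for the player to move precisely when every available move leads to a winning position for the opponent. Fill in the labels:
Every edge goes from a vertex to one that appears earlier in the order E, B, A, D, G, F, C, so processing vertices in that order labels each vertex after all of its successors.
E: no outgoing edge → L
B: no outgoing edge → L
A: W (go to B, an L position)
D: W (go to B, an L position)
G: W (go to B, an L position)
F: L (options G(W), A(W) are all W)
C: W (go to F, an L position)
From G Alice can move to B, reaching an L position.

Alice wins.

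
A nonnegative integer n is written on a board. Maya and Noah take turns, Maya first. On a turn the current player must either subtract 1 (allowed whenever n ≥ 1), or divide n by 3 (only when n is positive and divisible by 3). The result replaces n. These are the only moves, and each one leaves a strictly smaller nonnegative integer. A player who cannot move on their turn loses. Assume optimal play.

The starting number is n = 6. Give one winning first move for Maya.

Move to 2.

Label each position W (a win for the player to move) or L (a loss). A position with no legal move is L; any other position is W exactly when some move reaches an L, and L when every move reaches a W.
n=0: no move → L
n=1: can move to 0, which is L ⇒ W
n=2: the only move is to 1(W), a W ⇒ L
n=3: can move to 2, which is L ⇒ W
n=4: the only move is to 3(W), a W ⇒ L
n=5: can move to 4, which is L ⇒ W
n=6: can move to 2, which is L ⇒ W
From 6, the L positions reachable in one move are: 2.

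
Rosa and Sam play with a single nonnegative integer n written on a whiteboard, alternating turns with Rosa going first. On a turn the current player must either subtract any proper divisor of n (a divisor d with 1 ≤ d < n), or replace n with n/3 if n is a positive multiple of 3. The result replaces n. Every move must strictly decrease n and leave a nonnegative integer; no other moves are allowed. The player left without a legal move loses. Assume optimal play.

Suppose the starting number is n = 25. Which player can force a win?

Sam wins.

Label each position W (a win for the player to move) or L (a loss). A position with no legal move is L; any other position is W exactly when some move reaches an L, and L when every move reaches a W.
n=0: no move → L
n=1: no move → L
n=2: can move to 1, which is L ⇒ W
n=3: can move to 1, which is L ⇒ W
n=4: moves to 2(W), 3(W); every one is W ⇒ L
n=5: can move to 4, which is L ⇒ W
n=6: can move to 4, which is L ⇒ W
n=7: the only move is to 6(W), a W ⇒ L
n=8: can move to 4, which is L ⇒ W
n=9: moves to 3(W), 6(W), 8(W); every one is W ⇒ L
n=10: can move to 9, which is L ⇒ W
n=11: the only move is to 10(W), a W ⇒ L
n=12: can move to 4, which is L ⇒ W
n=13: the only move is to 12(W), a W ⇒ L
n=14: can move to 7, which is L ⇒ W
n=15: moves to 5(W), 10(W), 12(W), 14(W); every one is W ⇒ L
n=16: can move to 15, which is L ⇒ W
n=17: the only move is to 16(W), a W ⇒ L
n=18: can move to 9, which is L ⇒ W
n=19: the only move is to 18(W), a W ⇒ L
n=20: can move to 15, which is L ⇒ W
n=21: can move to 7, which is L ⇒ W
n=22: can move to 11, which is L ⇒ W
n=23: the only move is to 22(W), a W ⇒ L
n=24: can move to 23, which is L ⇒ W
n=25: moves to 20(W), 24(W); every one is W ⇒ L
The starting position 25 is L: whatever Rosa does, the opponent receives a W position.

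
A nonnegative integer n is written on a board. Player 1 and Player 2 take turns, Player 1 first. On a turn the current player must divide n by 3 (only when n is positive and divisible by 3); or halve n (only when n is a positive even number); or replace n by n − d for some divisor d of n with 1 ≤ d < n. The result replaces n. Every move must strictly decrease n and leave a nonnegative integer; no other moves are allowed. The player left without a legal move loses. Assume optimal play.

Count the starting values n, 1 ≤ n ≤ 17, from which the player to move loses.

Use the standard recursion: the mover loses at a terminal position; elsewhere, the mover wins exactly when some move hands the opponent an L position.
n=0: no move → L
n=1: no move → L
n=2: can move to 1, which is L ⇒ W
n=3: can move to 1, which is L ⇒ W
n=4: moves to 2(W), 3(W); every one is W ⇒ L
n=5: can move to 4, which is L ⇒ W
n=6: can move to 4, which is L ⇒ W
n=7: the only move is to 6(W), a W ⇒ L
n=8: can move to 4, which is L ⇒ W
n=9: moves to 3(W), 6(W), 8(W); every one is W ⇒ L
n=10: can move to 9, which is L ⇒ W
n=11: the only move is to 10(W), a W ⇒ L
n=12: can move to 4, which is L ⇒ W
n=13: the only move is to 12(W), a W ⇒ L
n=14: can move to 7, which is L ⇒ W
n=15: moves to 5(W), 10(W), 12(W), 14(W); every one is W ⇒ L
n=16: can move to 15, which is L ⇒ W
n=17: the only move is to 16(W), a W ⇒ L
L entries with 1 ≤ n ≤ 17 (n=0 is outside the asked range and is not counted): n = 1, 4, 7, 9, 11, 13, 15, 17; that makes 8.

8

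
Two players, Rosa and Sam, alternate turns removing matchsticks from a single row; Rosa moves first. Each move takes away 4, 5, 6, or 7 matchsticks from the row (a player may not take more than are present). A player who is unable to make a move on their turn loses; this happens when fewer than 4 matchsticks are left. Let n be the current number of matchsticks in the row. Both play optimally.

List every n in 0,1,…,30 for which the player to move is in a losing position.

0, 1, 2, 3, 11, 12, 13, 14, 22, 23, 24, 25

Compute win/loss labels from the base case upward. A position with no move is L. Any other position is W if it can reach an L in one move, else L.
n=0: no move → L
n=1: no move → L
n=2: no move → L
n=3: no move → L
n=4: W (go to 0, an L position)
n=5: W (go to 1, an L position)
n=6: W (go to 2, an L position)
n=7: W (go to 3, an L position)
n=8: W (go to 3, an L position)
n=9: W (go to 3, an L position)
n=10: W (go to 3, an L position)
n=11: L (options 7(W), 6(W), 5(W), 4(W) are all W)
n=12: L (options 8(W), 7(W), 6(W), 5(W) are all W)
n=13: L (options 9(W), 8(W), 7(W), 6(W) are all W)
n=14: L (options 10(W), 9(W), 8(W), 7(W) are all W)
n=15: W (go to 11, an L position)
n=16: W (go to 12, an L position)
n=17: W (go to 13, an L position)
n=18: W (go to 14, an L position)
n=19: W (go to 14, an L position)
n=20: W (go to 14, an L position)
n=21: W (go to 14, an L position)
n=22: L (options 18(W), 17(W), 16(W), 15(W) are all W)
n=23: L (options 19(W), 18(W), 17(W), 16(W) are all W)
n=24: L (options 20(W), 19(W), 18(W), 17(W) are all W)
n=25: L (options 21(W), 20(W), 19(W), 18(W) are all W)
n=26: W (go to 22, an L position)
n=27: W (go to 23, an L position)
n=28: W (go to 24, an L position)
n=29: W (go to 25, an L position)
n=30: W (go to 25, an L position)
The losing starting values of n are exactly the entries labelled L in this table (12 of them).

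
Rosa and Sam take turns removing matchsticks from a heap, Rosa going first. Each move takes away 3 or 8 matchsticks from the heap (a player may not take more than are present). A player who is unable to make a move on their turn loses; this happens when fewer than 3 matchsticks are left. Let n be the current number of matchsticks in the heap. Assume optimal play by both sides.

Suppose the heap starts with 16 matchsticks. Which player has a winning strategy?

Rosa wins.

Classify positions by backward induction: terminal positions (no move available) are L. From any other position, the mover wins iff some move reaches an L.
n=0: no move → L
n=1: no move → L
n=2: no move → L
n=3: →0(L), so W
n=4: →1(L), so W
n=5: →2(L), so W
n=6: →3(W) only, which is W, so L
n=7: →4(W) only, which is W, so L
n=8: →0(L), so W
n=9: →6(L), so W
n=10: →7(L), so W
n=11: →8(W), 3(W) — all W, so L
n=12: →9(W), 4(W) — all W, so L
n=13: →10(W), 5(W) — all W, so L
n=14: →11(L), so W
n=15: →12(L), so W
n=16: →13(L), so W
From 16 Rosa can remove 3, leaving 13, reaching an L position.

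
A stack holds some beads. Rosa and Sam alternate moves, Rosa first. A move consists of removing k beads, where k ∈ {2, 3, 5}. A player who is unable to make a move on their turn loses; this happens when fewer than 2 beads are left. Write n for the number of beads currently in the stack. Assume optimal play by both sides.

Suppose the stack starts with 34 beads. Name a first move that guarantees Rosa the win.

Label each position W (a win for the player to move) or L (a loss). A position with no legal move is L; any other position is W exactly when some move reaches an L, and L when every move reaches a W.
n=0: no move → L
n=1: no move → L
n=2: W (go to 0, an L position)
n=3: W (go to 1, an L position)
n=4: W (go to 1, an L position)
n=5: W (go to 0, an L position)
n=6: W (go to 1, an L position)
n=7: L (options 5(W), 4(W), 2(W) are all W)
n=8: L (options 6(W), 5(W), 3(W) are all W)
n=9: W (go to 7, an L position)
n=10: W (go to 8, an L position)
n=11: W (go to 8, an L position)
n=12: W (go to 7, an L position)
n=13: W (go to 8, an L position)
n=14: L (options 12(W), 11(W), 9(W) are all W)
n=15: L (options 13(W), 12(W), 10(W) are all W)
n=16: W (go to 14, an L position)
n=17: W (go to 15, an L position)
n=18: W (go to 15, an L position)
n=19: W (go to 14, an L position)
n=20: W (go to 15, an L position)
n=21: L (options 19(W), 18(W), 16(W) are all W)
n=22: L (options 20(W), 19(W), 17(W) are all W)
n=23: W (go to 21, an L position)
n=24: W (go to 22, an L position)
n=25: W (go to 22, an L position)
n=26: W (go to 21, an L position)
n=27: W (go to 22, an L position)
n=28: L (options 26(W), 25(W), 23(W) are all W)
n=29: L (options 27(W), 26(W), 24(W) are all W)
n=30: W (go to 28, an L position)
n=31: W (go to 29, an L position)
n=32: W (go to 29, an L position)
n=33: W (go to 28, an L position)
n=34: W (go to 29, an L position)
From 34, the L positions reachable in one move are: 29.

Remove 5, leaving 29.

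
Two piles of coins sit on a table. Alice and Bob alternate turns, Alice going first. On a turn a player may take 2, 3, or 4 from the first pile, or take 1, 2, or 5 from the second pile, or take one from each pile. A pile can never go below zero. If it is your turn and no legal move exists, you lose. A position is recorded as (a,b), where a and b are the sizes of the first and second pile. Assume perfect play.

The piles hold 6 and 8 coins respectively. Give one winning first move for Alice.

Move to (2,8).

Use the standard recursion: the mover loses at a terminal position; elsewhere, the mover wins exactly when some move hands the opponent an L position.
No move ever increases a pile, so every position that can arise here has a ≤ 6 and b ≤ 8; it is enough to label the cells with 0 ≤ a ≤ 6 and 0 ≤ b ≤ 8.
Every move lowers a or b (never raises either), so fill the grid row by row in increasing a, and left to right within a row: each cell's successors are then already labelled.
      b=0  b=1  b=2  b=3  b=4  b=5  b=6  b=7  b=8
a=0:    L    W    W    L    W    W    L    W    W
a=1:    L    W    W    L    W    W    L    W    W
a=2:    W    W    L    W    W    L    W    W    L
a=3:    W    L    W    W    L    W    W    L    W
a=4:    W    L    W    W    L    W    W    L    W
a=5:    W    W    W    W    W    W    W    W    W
a=6:    L    W    W    L    W    W    L    W    W
Cells with no legal move (terminal, hence L): (0,0), (1,0).
The remaining L cells, each justified by listing all of its moves:
(0,3): only reaches (0,2)(W), (0,1)(W), all W → L
(0,6): only reaches (0,5)(W), (0,4)(W), (0,1)(W), all W → L
(1,3): only reaches (1,2)(W), (1,1)(W), (0,2)(W), all W → L
(1,6): only reaches (1,5)(W), (1,4)(W), (1,1)(W), (0,5)(W), all W → L
(2,2): only reaches (0,2)(W), (2,1)(W), (2,0)(W), (1,1)(W), all W → L
(2,5): only reaches (0,5)(W), (2,4)(W), (2,3)(W), (2,0)(W), (1,4)(W), all W → L
(2,8): only reaches (0,8)(W), (2,7)(W), (2,6)(W), (2,3)(W), (1,7)(W), all W → L
(3,1): only reaches (1,1)(W), (0,1)(W), (3,0)(W), (2,0)(W), all W → L
(3,4): only reaches (1,4)(W), (0,4)(W), (3,3)(W), (3,2)(W), (2,3)(W), all W → L
(3,7): only reaches (1,7)(W), (0,7)(W), (3,6)(W), (3,5)(W), (3,2)(W), (2,6)(W), all W → L
(4,1): only reaches (2,1)(W), (1,1)(W), (0,1)(W), (4,0)(W), (3,0)(W), all W → L
(4,4): only reaches (2,4)(W), (1,4)(W), (0,4)(W), (4,3)(W), (4,2)(W), (3,3)(W), all W → L
(4,7): only reaches (2,7)(W), (1,7)(W), (0,7)(W), (4,6)(W), (4,5)(W), (4,2)(W), (3,6)(W), all W → L
(6,0): only reaches (4,0)(W), (3,0)(W), (2,0)(W), all W → L
(6,3): only reaches (4,3)(W), (3,3)(W), (2,3)(W), (6,2)(W), (6,1)(W), (5,2)(W), all W → L
(6,6): only reaches (4,6)(W), (3,6)(W), (2,6)(W), (6,5)(W), (6,4)(W), (6,1)(W), (5,5)(W), all W → L
Every other cell has at least one move into one of the L cells above, so it is W.
From (6,8), the L positions reachable in one move are: (2,8), (6,6), (6,3). Any move reaching one of these is winning.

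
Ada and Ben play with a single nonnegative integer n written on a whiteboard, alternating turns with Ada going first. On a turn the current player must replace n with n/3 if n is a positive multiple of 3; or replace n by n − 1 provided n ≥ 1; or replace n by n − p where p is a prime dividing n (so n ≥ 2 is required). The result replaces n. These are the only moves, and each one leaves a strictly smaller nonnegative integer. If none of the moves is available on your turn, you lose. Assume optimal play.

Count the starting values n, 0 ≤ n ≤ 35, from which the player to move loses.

10

Classify positions by backward induction: terminal positions (no move available) are L. From any other position, the mover wins iff some move reaches an L.
n=0: no move → L
n=1: can move to 0, which is L ⇒ W
n=2: can move to 0, which is L ⇒ W
n=3: can move to 0, which is L ⇒ W
n=4: moves to 2(W), 3(W); every one is W ⇒ L
n=5: can move to 0, which is L ⇒ W
n=6: can move to 4, which is L ⇒ W
n=7: can move to 0, which is L ⇒ W
n=8: moves to 6(W), 7(W); every one is W ⇒ L
n=9: can move to 8, which is L ⇒ W
n=10: can move to 8, which is L ⇒ W
n=11: can move to 0, which is L ⇒ W
n=12: can move to 4, which is L ⇒ W
n=13: can move to 0, which is L ⇒ W
n=14: moves to 7(W), 12(W), 13(W); every one is W ⇒ L
n=15: can move to 14, which is L ⇒ W
n=16: can move to 14, which is L ⇒ W
n=17: can move to 0, which is L ⇒ W
n=18: moves to 6(W), 15(W), 16(W), 17(W); every one is W ⇒ L
n=19: can move to 0, which is L ⇒ W
n=20: can move to 18, which is L ⇒ W
n=21: can move to 14, which is L ⇒ W
n=22: moves to 11(W), 20(W), 21(W); every one is W ⇒ L
n=23: can move to 0, which is L ⇒ W
n=24: can move to 8, which is L ⇒ W
n=25: moves to 20(W), 24(W); every one is W ⇒ L
n=26: can move to 25, which is L ⇒ W
n=27: moves to 9(W), 24(W), 26(W); every one is W ⇒ L
n=28: can move to 27, which is L ⇒ W
n=29: can move to 0, which is L ⇒ W
n=30: can move to 25, which is L ⇒ W
n=31: can move to 0, which is L ⇒ W
n=32: moves to 30(W), 31(W); every one is W ⇒ L
n=33: can move to 22, which is L ⇒ W
n=34: can move to 32, which is L ⇒ W
n=35: moves to 28(W), 30(W), 34(W); every one is W ⇒ L
L entries with 0 ≤ n ≤ 35: n = 0, 4, 8, 14, 18, 22, 25, 27, 32, 35; that makes 10.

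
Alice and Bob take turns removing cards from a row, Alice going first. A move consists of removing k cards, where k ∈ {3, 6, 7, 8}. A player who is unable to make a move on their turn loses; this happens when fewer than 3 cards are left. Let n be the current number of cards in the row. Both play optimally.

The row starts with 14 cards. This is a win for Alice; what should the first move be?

Remove 3, leaving 11.

Build the W/L table. Terminal = L. A non-terminal position is W if it has a move to some L; otherwise it is L.
n=0: no move → L
n=1: no move → L
n=2: no move → L
n=3: →0(L), so W
n=4: →1(L), so W
n=5: →2(L), so W
n=6: →0(L), so W
n=7: →1(L), so W
n=8: →2(L), so W
n=9: →2(L), so W
n=10: →2(L), so W
n=11: →8(W), 5(W), 4(W), 3(W) — all W, so L
n=12: →9(W), 6(W), 5(W), 4(W) — all W, so L
n=13: →10(W), 7(W), 6(W), 5(W) — all W, so L
n=14: →11(L), so W
From 14, the L positions reachable in one move are: 11.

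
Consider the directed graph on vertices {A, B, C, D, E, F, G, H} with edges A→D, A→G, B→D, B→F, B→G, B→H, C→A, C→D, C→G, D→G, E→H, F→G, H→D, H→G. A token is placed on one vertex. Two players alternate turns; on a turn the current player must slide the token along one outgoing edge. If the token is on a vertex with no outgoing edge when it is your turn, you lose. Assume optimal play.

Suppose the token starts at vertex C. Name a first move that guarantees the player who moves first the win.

Classify positions by backward induction: terminal positions (no move available) are L. From any other position, the mover wins iff some move reaches an L.
Every edge goes from a vertex to one that appears earlier in the order G, F, D, H, B, A, C, E, so processing vertices in that order labels each vertex after all of its successors.
G: no outgoing edge → L
F: reaches L-position G → W
D: reaches L-position G → W
H: reaches L-position G → W
B: reaches L-position G → W
A: reaches L-position G → W
C: reaches L-position G → W
E: only reaches H(W), which is W → L
From C, the L positions reachable in one move are: G.

Move to G.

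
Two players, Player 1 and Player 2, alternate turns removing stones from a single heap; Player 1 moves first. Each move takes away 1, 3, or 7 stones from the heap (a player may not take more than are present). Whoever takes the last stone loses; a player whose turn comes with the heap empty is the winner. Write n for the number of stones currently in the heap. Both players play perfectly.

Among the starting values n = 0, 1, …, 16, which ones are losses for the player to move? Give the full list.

1, 3, 5, 7, 9, 11, 13, 15

Compute win/loss labels from the base case upward. A position with no move is W. Any other position is W if it can reach an L in one move, else L.
n=0: no move; the opponent has just taken the last stone and therefore loses → W
n=1: L (sole option 0(W) is W)
n=2: W (go to 1, an L position)
n=3: L (options 2(W), 0(W) are all W)
n=4: W (go to 3, an L position)
n=5: L (options 4(W), 2(W) are all W)
n=6: W (go to 5, an L position)
n=7: L (options 6(W), 4(W), 0(W) are all W)
n=8: W (go to 7, an L position)
n=9: L (options 8(W), 6(W), 2(W) are all W)
n=10: W (go to 9, an L position)
n=11: L (options 10(W), 8(W), 4(W) are all W)
n=12: W (go to 11, an L position)
n=13: L (options 12(W), 10(W), 6(W) are all W)
n=14: W (go to 13, an L position)
n=15: L (options 14(W), 12(W), 8(W) are all W)
n=16: W (go to 15, an L position)
The losing starting values of n are exactly the entries labelled L in this table (8 of them).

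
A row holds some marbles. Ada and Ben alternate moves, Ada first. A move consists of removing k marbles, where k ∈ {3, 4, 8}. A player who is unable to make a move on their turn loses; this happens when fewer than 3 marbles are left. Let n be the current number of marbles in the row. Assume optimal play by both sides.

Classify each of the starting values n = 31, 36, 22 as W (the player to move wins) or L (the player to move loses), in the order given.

Compute win/loss labels from the base case upward. A position with no move is L. Any other position is W if it can reach an L in one move, else L.
n=0: no move → L
n=1: no move → L
n=2: no move → L
n=3: →0(L), so W
n=4: →1(L), so W
n=5: →2(L), so W
n=6: →2(L), so W
n=7: →4(W), 3(W) — all W, so L
n=8: →0(L), so W
n=9: →1(L), so W
n=10: →7(L), so W
n=11: →7(L), so W
n=12: →9(W), 8(W), 4(W) — all W, so L
n=13: →10(W), 9(W), 5(W) — all W, so L
n=14: →11(W), 10(W), 6(W) — all W, so L
n=15: →12(L), so W
n=16: →13(L), so W
n=17: →14(L), so W
n=18: →14(L), so W
n=19: →16(W), 15(W), 11(W) — all W, so L
n=20: →12(L), so W
n=21: →13(L), so W
n=22: →19(L), so W
n=23: →19(L), so W
n=24: →21(W), 20(W), 16(W) — all W, so L
n=25: →22(W), 21(W), 17(W) — all W, so L
n=26: →23(W), 22(W), 18(W) — all W, so L
n=27: →24(L), so W
n=28: →25(L), so W
n=29: →26(L), so W
n=30: →26(L), so W
n=31: →28(W), 27(W), 23(W) — all W, so L
n=32: →24(L), so W
n=33: →25(L), so W
n=34: →31(L), so W
n=35: →31(L), so W
n=36: →33(W), 32(W), 28(W) — all W, so L

31: L, 36: L, 22: W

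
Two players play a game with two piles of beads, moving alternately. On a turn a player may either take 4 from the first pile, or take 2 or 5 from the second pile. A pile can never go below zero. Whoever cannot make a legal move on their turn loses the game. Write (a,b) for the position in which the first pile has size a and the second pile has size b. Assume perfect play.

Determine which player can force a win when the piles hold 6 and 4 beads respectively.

The first player wins.

Use the standard recursion: the mover loses at a terminal position; elsewhere, the mover wins exactly when some move hands the opponent an L position.
No move ever increases a pile, so every position that can arise here has a ≤ 6 and b ≤ 4; it is enough to label the cells with 0 ≤ a ≤ 6 and 0 ≤ b ≤ 4.
Every move lowers a or b (never raises either), so fill the grid row by row in increasing a, and left to right within a row: each cell's successors are then already labelled.
      b=0  b=1  b=2  b=3  b=4
a=0:    L    L    W    W    L
a=1:    L    L    W    W    L
a=2:    L    L    W    W    L
a=3:    L    L    W    W    L
a=4:    W    W    L    L    W
a=5:    W    W    L    L    W
a=6:    W    W    L    L    W
Cells with no legal move (terminal, hence L): (0,0), (0,1), (1,0), (1,1), (2,0), (2,1), (3,0), (3,1).
The remaining L cells, each justified by listing all of its moves:
(0,4): the only move is to (0,2)(W), a W ⇒ L
(1,4): the only move is to (1,2)(W), a W ⇒ L
(2,4): the only move is to (2,2)(W), a W ⇒ L
(3,4): the only move is to (3,2)(W), a W ⇒ L
(4,2): moves to (0,2)(W), (4,0)(W); every one is W ⇒ L
(4,3): moves to (0,3)(W), (4,1)(W); every one is W ⇒ L
(5,2): moves to (1,2)(W), (5,0)(W); every one is W ⇒ L
(5,3): moves to (1,3)(W), (5,1)(W); every one is W ⇒ L
(6,2): moves to (2,2)(W), (6,0)(W); every one is W ⇒ L
(6,3): moves to (2,3)(W), (6,1)(W); every one is W ⇒ L
Every other cell has at least one move into one of the L cells above, so it is W.
The starting position (6,4) is W: the player to move should move to (2,4), handing over an L position.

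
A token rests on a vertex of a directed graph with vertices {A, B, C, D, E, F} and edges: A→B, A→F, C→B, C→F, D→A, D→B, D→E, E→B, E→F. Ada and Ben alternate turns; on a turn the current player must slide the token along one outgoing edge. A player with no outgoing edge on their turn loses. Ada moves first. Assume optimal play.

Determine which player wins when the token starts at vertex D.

Label each position W (a win for the player to move) or L (a loss). A position with no legal move is L; any other position is W exactly when some move reaches an L, and L when every move reaches a W.
Every edge goes from a vertex to one that appears earlier in the order F, B, A, C, E, D, so processing vertices in that order labels each vertex after all of its successors.
F: no outgoing edge → L
B: no outgoing edge → L
A: W (go to B, an L position)
C: W (go to B, an L position)
E: W (go to B, an L position)
D: W (go to B, an L position)
From D Ada can move to B, reaching an L position.

Ada wins.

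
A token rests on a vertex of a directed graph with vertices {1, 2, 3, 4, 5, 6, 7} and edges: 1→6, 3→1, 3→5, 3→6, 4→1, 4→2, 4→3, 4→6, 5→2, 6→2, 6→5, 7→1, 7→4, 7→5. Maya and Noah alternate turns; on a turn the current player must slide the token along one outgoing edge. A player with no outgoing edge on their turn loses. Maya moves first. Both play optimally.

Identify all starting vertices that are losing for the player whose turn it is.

1, 2

Positions with no move are L. A position that does have a move is losing for the player to move precisely when every available move leads to a winning position for the opponent. Fill in the labels:
Every edge goes from a vertex to one that appears earlier in the order 2, 5, 6, 1, 3, 4, 7, so processing vertices in that order labels each vertex after all of its successors.
2: no outgoing edge → L
5: →2(L), so W
6: →2(L), so W
1: →6(W) only, which is W, so L
3: →1(L), so W
4: →1(L), so W
7: →1(L), so W
The losing starting vertices are exactly the entries labelled L in this table (2 of them).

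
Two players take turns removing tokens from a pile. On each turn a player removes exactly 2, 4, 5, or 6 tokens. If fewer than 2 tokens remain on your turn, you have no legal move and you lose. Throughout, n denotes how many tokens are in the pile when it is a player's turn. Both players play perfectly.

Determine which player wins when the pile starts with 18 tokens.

Use the standard recursion: the mover loses at a terminal position; elsewhere, the mover wins exactly when some move hands the opponent an L position.
n=0: no move → L
n=1: no move → L
n=2: reaches L-position 0 → W
n=3: reaches L-position 1 → W
n=4: reaches L-position 0 → W
n=5: reaches L-position 1 → W
n=6: reaches L-position 1 → W
n=7: reaches L-position 1 → W
n=8: only reaches 6(W), 4(W), 3(W), 2(W), all W → L
n=9: only reaches 7(W), 5(W), 4(W), 3(W), all W → L
n=10: reaches L-position 8 → W
n=11: reaches L-position 9 → W
n=12: reaches L-position 8 → W
n=13: reaches L-position 9 → W
n=14: reaches L-position 9 → W
n=15: reaches L-position 9 → W
n=16: only reaches 14(W), 12(W), 11(W), 10(W), all W → L
n=17: only reaches 15(W), 13(W), 12(W), 11(W), all W → L
n=18: reaches L-position 16 → W
The starting position 18 is W: the player to move should remove 2, leaving 16, handing over an L position.

The first player wins.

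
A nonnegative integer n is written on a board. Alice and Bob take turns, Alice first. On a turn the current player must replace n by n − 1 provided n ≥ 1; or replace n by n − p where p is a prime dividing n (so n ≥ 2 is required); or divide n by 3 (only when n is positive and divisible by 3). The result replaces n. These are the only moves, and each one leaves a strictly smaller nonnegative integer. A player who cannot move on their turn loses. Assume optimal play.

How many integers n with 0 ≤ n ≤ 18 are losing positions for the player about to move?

Label each position W (a win for the player to move) or L (a loss). A position with no legal move is L; any other position is W exactly when some move reaches an L, and L when every move reaches a W.
n=0: no move → L
n=1: can move to 0, which is L ⇒ W
n=2: can move to 0, which is L ⇒ W
n=3: can move to 0, which is L ⇒ W
n=4: moves to 2(W), 3(W); every one is W ⇒ L
n=5: can move to 0, which is L ⇒ W
n=6: can move to 4, which is L ⇒ W
n=7: can move to 0, which is L ⇒ W
n=8: moves to 6(W), 7(W); every one is W ⇒ L
n=9: can move to 8, which is L ⇒ W
n=10: can move to 8, which is L ⇒ W
n=11: can move to 0, which is L ⇒ W
n=12: can move to 4, which is L ⇒ W
n=13: can move to 0, which is L ⇒ W
n=14: moves to 7(W), 12(W), 13(W); every one is W ⇒ L
n=15: can move to 14, which is L ⇒ W
n=16: can move to 14, which is L ⇒ W
n=17: can move to 0, which is L ⇒ W
n=18: moves to 6(W), 15(W), 16(W), 17(W); every one is W ⇒ L
L entries with 0 ≤ n ≤ 18: n = 0, 4, 8, 14, 18; that makes 5.

5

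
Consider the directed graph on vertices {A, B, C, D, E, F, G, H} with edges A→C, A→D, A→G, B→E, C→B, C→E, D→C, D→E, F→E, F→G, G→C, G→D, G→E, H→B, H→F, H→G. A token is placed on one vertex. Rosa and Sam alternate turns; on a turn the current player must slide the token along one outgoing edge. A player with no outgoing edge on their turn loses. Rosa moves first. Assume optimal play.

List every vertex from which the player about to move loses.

Compute win/loss labels from the base case upward. A position with no move is L. Any other position is W if it can reach an L in one move, else L.
Every edge goes from a vertex to one that appears earlier in the order E, B, C, D, G, F, A, H, so processing vertices in that order labels each vertex after all of its successors.
E: no outgoing edge → L
B: reaches L-position E → W
C: reaches L-position E → W
D: reaches L-position E → W
G: reaches L-position E → W
F: reaches L-position E → W
A: only reaches G(W), D(W), C(W), all W → L
H: only reaches F(W), G(W), B(W), all W → L
Reading off the rows marked L gives the requested list; there are 3 such vertices.

A, E, H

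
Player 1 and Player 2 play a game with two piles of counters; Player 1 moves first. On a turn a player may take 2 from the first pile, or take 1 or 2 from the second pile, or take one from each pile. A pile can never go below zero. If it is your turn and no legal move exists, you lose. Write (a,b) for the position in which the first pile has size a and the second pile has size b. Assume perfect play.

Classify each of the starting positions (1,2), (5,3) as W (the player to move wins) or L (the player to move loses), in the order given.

Use the standard recursion: the mover loses at a terminal position; elsewhere, the mover wins exactly when some move hands the opponent an L position.
No move ever increases a pile, so every position that can arise here has a ≤ 5 and b ≤ 3; it is enough to label the cells with 0 ≤ a ≤ 5 and 0 ≤ b ≤ 3.
Every move lowers a or b (never raises either), so fill the grid row by row in increasing a, and left to right within a row: each cell's successors are then already labelled.
      b=0  b=1  b=2  b=3
a=0:    L    W    W    L
a=1:    L    W    W    L
a=2:    W    W    L    W
a=3:    W    L    W    W
a=4:    L    W    W    L
a=5:    L    W    W    L
Cells with no legal move (terminal, hence L): (0,0), (1,0).
The remaining L cells, each justified by listing all of its moves:
(0,3): →(0,2)(W), (0,1)(W) — all W, so L
(1,3): →(1,2)(W), (1,1)(W), (0,2)(W) — all W, so L
(2,2): →(0,2)(W), (2,1)(W), (2,0)(W), (1,1)(W) — all W, so L
(3,1): →(1,1)(W), (3,0)(W), (2,0)(W) — all W, so L
(4,0): →(2,0)(W) only, which is W, so L
(4,3): →(2,3)(W), (4,2)(W), (4,1)(W), (3,2)(W) — all W, so L
(5,0): →(3,0)(W) only, which is W, so L
(5,3): →(3,3)(W), (5,2)(W), (5,1)(W), (4,2)(W) — all W, so L
Every other cell has at least one move into one of the L cells above, so it is W.
(1,2): the move to (1,0) reaches an L cell, so W
(5,3): one of the L cells justified above, so L

(1,2): W, (5,3): L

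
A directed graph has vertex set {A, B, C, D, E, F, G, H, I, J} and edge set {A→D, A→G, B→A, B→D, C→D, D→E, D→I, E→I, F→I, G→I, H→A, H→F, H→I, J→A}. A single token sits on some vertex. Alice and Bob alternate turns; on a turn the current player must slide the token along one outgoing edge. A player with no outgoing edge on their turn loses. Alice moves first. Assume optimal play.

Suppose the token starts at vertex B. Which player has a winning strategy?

Alice wins.

Compute win/loss labels from the base case upward. A position with no move is L. Any other position is W if it can reach an L in one move, else L.
Every edge goes from a vertex to one that appears earlier in the order I, E, D, G, A, B, F, C, H, J, so processing vertices in that order labels each vertex after all of its successors.
I: no outgoing edge → L
E: can move to I, which is L ⇒ W
D: can move to I, which is L ⇒ W
G: can move to I, which is L ⇒ W
A: moves to G(W), D(W); every one is W ⇒ L
B: can move to A, which is L ⇒ W
F: can move to I, which is L ⇒ W
C: the only move is to D(W), a W ⇒ L
H: can move to A, which is L ⇒ W
J: can move to A, which is L ⇒ W
From B Alice can move to A, reaching an L position.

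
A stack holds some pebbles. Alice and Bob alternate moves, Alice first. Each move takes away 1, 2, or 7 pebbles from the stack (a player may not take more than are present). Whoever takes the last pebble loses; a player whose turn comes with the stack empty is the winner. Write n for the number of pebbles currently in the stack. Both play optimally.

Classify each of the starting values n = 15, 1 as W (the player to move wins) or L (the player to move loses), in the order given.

15: W, 1: L

Work bottom-up. With no move the player to move wins. Otherwise the position is W if at least one move leads to an L position for the opponent, and L if every move leads to a W.
n=0: no move; the opponent has just taken the last pebble and therefore loses → W
n=1: →0(W) only, which is W, so L
n=2: →1(L), so W
n=3: →1(L), so W
n=4: →3(W), 2(W) — all W, so L
n=5: →4(L), so W
n=6: →4(L), so W
n=7: →6(W), 5(W), 0(W) — all W, so L
n=8: →7(L), so W
n=9: →7(L), so W
n=10: →9(W), 8(W), 3(W) — all W, so L
n=11: →10(L), so W
n=12: →10(L), so W
n=13: →12(W), 11(W), 6(W) — all W, so L
n=14: →13(L), so W
n=15: →13(L), so W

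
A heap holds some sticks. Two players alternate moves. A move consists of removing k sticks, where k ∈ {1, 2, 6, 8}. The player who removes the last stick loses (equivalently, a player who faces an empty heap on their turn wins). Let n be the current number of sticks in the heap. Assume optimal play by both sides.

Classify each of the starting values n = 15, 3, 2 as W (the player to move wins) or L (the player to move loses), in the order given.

Positions with no move are W. A position that does have a move is losing for the player to move precisely when every available move leads to a winning position for the opponent. Fill in the labels:
n=0: no move; the opponent has just taken the last stick and therefore loses → W
n=1: →0(W) only, which is W, so L
n=2: →1(L), so W
n=3: →1(L), so W
n=4: →3(W), 2(W) — all W, so L
n=5: →4(L), so W
n=6: →4(L), so W
n=7: →1(L), so W
n=8: →7(W), 6(W), 2(W), 0(W) — all W, so L
n=9: →8(L), so W
n=10: →8(L), so W
n=11: →10(W), 9(W), 5(W), 3(W) — all W, so L
n=12: →11(L), so W
n=13: →11(L), so W
n=14: →8(L), so W
n=15: →14(W), 13(W), 9(W), 7(W) — all W, so L

15: L, 3: W, 2: W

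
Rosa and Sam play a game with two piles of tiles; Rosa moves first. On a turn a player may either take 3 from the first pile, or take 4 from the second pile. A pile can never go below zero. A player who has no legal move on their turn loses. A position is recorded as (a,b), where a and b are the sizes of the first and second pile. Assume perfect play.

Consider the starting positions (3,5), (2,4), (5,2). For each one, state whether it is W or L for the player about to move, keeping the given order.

Positions with no move are L. A position that does have a move is losing for the player to move precisely when every available move leads to a winning position for the opponent. Fill in the labels:
No move ever increases a pile, so every position that can arise here has a ≤ 5 and b ≤ 5; it is enough to label the cells with 0 ≤ a ≤ 5 and 0 ≤ b ≤ 5.
Every move lowers a or b (never raises either), so fill the grid row by row in increasing a, and left to right within a row: each cell's successors are then already labelled.
      b=0  b=1  b=2  b=3  b=4  b=5
a=0:    L    L    L    L    W    W
a=1:    L    L    L    L    W    W
a=2:    L    L    L    L    W    W
a=3:    W    W    W    W    L    L
a=4:    W    W    W    W    L    L
a=5:    W    W    W    W    L    L
Cells with no legal move (terminal, hence L): (0,0), (0,1), (0,2), (0,3), (1,0), (1,1), (1,2), (1,3), (2,0), (2,1), (2,2), (2,3).
The remaining L cells, each justified by listing all of its moves:
(3,4): →(0,4)(W), (3,0)(W) — all W, so L
(3,5): →(0,5)(W), (3,1)(W) — all W, so L
(4,4): →(1,4)(W), (4,0)(W) — all W, so L
(4,5): →(1,5)(W), (4,1)(W) — all W, so L
(5,4): →(2,4)(W), (5,0)(W) — all W, so L
(5,5): →(2,5)(W), (5,1)(W) — all W, so L
Every other cell has at least one move into one of the L cells above, so it is W.
(3,5): one of the L cells justified above, so L
(2,4): the move to (2,0) reaches an L cell, so W
(5,2): the move to (2,2) reaches an L cell, so W

(3,5): L, (2,4): W, (5,2): W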